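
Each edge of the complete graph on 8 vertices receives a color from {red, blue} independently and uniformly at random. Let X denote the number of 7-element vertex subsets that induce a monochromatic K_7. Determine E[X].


Let X = Σ_S X_S over the C(8, 7) = 8 subsets S of size 7, where X_S = 1 if the K_7 on S is monochromatic.
For a fixed S, the K_7 on S has C(7, 2) = 21 edges. P[all 21 edges red] = (1/2)^21, and likewise for blue, so P[monochromatic] = 2·(1/2)^21 = 2^{1 − 21} = 1/1048576.
Summing: E[X] = C(8, 7) · 2^{1 − 21} = 8 · 1/1048576 = 1/131072.
Numerically: E[X] ≈ 0.0000.

E[X] = C(8,7)·2^(1−C(7,2)) = 1/131072 ≈ 0.0000.


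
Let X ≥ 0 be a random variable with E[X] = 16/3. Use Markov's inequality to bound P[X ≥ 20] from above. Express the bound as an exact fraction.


μ = E[X] = 16/3, a = 20.
Markov: P[X ≥ 20] ≤ μ/a = (16/3)/20 = 4/15.
Numerically: ≈ 0.267.
(Since a = 20 > μ = 5.333, the bound 4/15 is < 1 and informative.)

P[X ≥ 20] ≤ 4/15 ≈ 0.267.


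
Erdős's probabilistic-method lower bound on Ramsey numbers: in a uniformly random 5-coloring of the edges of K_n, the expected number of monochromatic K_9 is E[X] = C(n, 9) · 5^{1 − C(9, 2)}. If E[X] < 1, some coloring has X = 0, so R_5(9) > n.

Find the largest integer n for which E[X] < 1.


We need C(n, 9) · 5^{1 − 36} < 1, i.e. C(n, 9) < 5^{36 − 1} = 2910383045673370361328125.
Check values of n near the boundary:
  n = 2168: C(2168, 9) = 2867804175977929537095120; 2867804175977929537095120 < 2910383045673370361328125? YES
  n = 2169: C(2169, 9) = 2879753360044504243499683; 2879753360044504243499683 < 2910383045673370361328125? YES
  n = 2170: C(2170, 9) = 2891746779868845075610510; 2891746779868845075610510 < 2910383045673370361328125? YES
  n = 2171: C(2171, 9) = 2903784578674959601827205; 2903784578674959601827205 < 2910383045673370361328125? YES
  n = 2172: C(2172, 9) = 2915866900084148060642020; 2915866900084148060642020 < 2910383045673370361328125? NO
  n = 2173: C(2173, 9) = 2927993888115921319674265; 2927993888115921319674265 < 2910383045673370361328125? NO
  n = 2174: C(2174, 9) = 2940165687188920530702934; 2940165687188920530702934 < 2910383045673370361328125? NO
The largest n with C(n, 9) < 2910383045673370361328125 is n = 2171 (where E[X] = 580756915734991920365441/582076609134674072265625 ≈ 0.9977328). Hence R_5(9) > 2171, i.e. R_5(9) ≥ 2172.

Largest n = 2171; hence R_5(9) > 2171.


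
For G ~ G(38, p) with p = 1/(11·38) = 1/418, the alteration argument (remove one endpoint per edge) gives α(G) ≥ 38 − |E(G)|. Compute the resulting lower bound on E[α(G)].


E[|E(G)|] = C(38, 2)·p = 703 · (1/418) = 37/22.
E[α(G)] ≥ n − E[|E(G)|] = 38 − 37/22 = 799/22.
Numerically: ≈ 36.318182.
(This is only a lower bound; the true E[α(G)] may be larger.)

E[α(G)] ≥ 799/22 ≈ 36.318182.


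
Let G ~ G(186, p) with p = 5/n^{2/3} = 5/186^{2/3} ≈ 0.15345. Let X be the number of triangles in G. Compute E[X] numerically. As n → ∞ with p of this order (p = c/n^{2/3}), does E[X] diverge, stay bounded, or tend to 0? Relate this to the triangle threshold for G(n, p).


Number of potential triangles: C(186, 3) = 1055240.
Each occurs with probability p³ ≈ (0.15345)³ ≈ 3.6131345e-03.
By linearity: E[X] = C(186, 3)·p³ ≈ 1055240 · 3.6131345e-03 ≈ 3812.72401.
Since α = 2/3 < 1, p = c/n^{2/3} ≫ 1/n is above the triangle threshold p ~ 1/n. Asymptotically E[X] ~ (c³/6)·n^{3(1−α)} = (5³/6)·n^{1} → ∞; triangles are abundant w.h.p.

E[X] ≈ 3812.72401; in regime p = Θ(1/n^{2/3}) E[X] diverges (above the triangle threshold p ~ 1/n).


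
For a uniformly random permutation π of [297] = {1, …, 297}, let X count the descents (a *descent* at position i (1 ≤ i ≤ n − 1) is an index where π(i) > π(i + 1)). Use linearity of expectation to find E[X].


Write X = Σ X_I over i = 1, …, 296, with X_I the indicator of one descent.
There are 296 indicators.
For each fixed i, the pair (π(i), π(i+1)) is a uniformly random ordered pair of distinct values from {1, …, 297}; by symmetry P[π(i) > π(i+1)] = 1/2.
By linearity: E[X] = 296 · (1/2) = (297 − 1) · (1/2) = 148 ≈ 148.000000.

E[X] = 148 = 148.000000.


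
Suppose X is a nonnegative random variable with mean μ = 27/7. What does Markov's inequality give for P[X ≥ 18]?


μ = E[X] = 27/7, a = 18.
Markov: P[X ≥ 18] ≤ μ/a = (27/7)/18 = 3/14.
Numerically: ≈ 0.2143.
(Since a = 18 > μ = 3.8571, the bound 3/14 is < 1 and informative.)

P[X ≥ 18] ≤ 3/14 ≈ 0.2143.


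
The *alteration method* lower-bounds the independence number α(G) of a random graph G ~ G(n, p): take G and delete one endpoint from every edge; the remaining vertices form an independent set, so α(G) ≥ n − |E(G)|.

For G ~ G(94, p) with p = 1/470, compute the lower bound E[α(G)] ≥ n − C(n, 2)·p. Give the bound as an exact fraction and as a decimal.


E[|E(G)|] = C(94, 2)·p = 4371 · (1/470) = 93/10.
E[α(G)] ≥ n − E[|E(G)|] = 94 − 93/10 = 847/10.
Numerically: ≈ 84.70000.
(This is only a lower bound; the true E[α(G)] may be larger.)

E[α(G)] ≥ 847/10 ≈ 84.70000.


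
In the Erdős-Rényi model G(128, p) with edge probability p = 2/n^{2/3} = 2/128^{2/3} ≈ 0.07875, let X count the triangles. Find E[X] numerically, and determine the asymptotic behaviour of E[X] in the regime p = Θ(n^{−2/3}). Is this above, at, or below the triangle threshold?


Number of potential triangles: C(128, 3) = 341376.
Each occurs with probability p³ ≈ (0.07875)³ ≈ 4.882813e-04.
By linearity: E[X] = C(128, 3)·p³ ≈ 341376 · 4.882813e-04 ≈ 166.6875.
Since α = 2/3 < 1, p = c/n^{2/3} ≫ 1/n is above the triangle threshold p ~ 1/n. Asymptotically E[X] ~ (c³/6)·n^{3(1−α)} = (2³/6)·n^{1} → ∞; triangles are abundant w.h.p.

E[X] ≈ 166.6875; in regime p = Θ(1/n^{2/3}) E[X] diverges (above the triangle threshold p ~ 1/n).


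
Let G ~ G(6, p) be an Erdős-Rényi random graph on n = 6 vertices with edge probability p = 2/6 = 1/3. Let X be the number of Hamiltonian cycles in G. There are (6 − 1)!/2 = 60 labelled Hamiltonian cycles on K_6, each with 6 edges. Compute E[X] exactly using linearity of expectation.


K_6 has (6 − 1)!/2 = 60 labelled Hamiltonian cycles.
For each such Hamiltonian cycle H, let X_H = 1 if all 6 edges of H are present in G. Then P[X_H = 1] = p^{6} = (1/3)^{6} = 1/729.
By linearity of expectation: E[X] = Σ_H E[X_H] = 60 · p^{6} = 60 · 1/729 = 20/243.
Numerically: E[X] ≈ 0.0823.

E[X] = 60 · (1/3)^{6} = 20/243 ≈ 0.0823.


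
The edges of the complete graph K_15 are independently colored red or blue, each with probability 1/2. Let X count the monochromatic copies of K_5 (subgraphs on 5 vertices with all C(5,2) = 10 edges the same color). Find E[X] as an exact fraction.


Let X = Σ_S X_S over the C(15, 5) = 3003 subsets S of size 5, where X_S = 1 if the K_5 on S is monochromatic.
For a fixed S, the K_5 on S has C(5, 2) = 10 edges. P[all 10 edges red] = (1/2)^10, and likewise for blue, so P[monochromatic] = 2·(1/2)^10 = 2^{1 − 10} = 1/512.
Summing: E[X] = C(15, 5) · 2^{1 − 10} = 3003 · 1/512 = 3003/512.
Numerically: E[X] ≈ 5.865.

E[X] = C(15,5)·2^(1−C(5,2)) = 3003/512 ≈ 5.865.


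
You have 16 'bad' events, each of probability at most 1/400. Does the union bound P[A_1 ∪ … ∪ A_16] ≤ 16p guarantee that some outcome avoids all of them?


Union bound: P[∪_{i=1}^{16} A_i] ≤ Σ_i P[A_i] ≤ 16·p = 16·(1/400) = 1/25.
Numerically: 1/25 ≈ 0.0400.
Is 1/25 < 1? YES.
Since P[∪ A_i] ≤ 1/25 < 1, the complement has P[∩ A_i^c] ≥ 1 − 1/25 = 24/25 > 0, so some outcome avoids every A_i.

16·p = 1/25 ≈ 0.0400; existence CERTIFIED by the union bound.


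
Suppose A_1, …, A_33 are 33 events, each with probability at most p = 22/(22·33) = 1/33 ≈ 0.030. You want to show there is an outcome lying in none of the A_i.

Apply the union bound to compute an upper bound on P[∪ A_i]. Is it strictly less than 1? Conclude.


Union bound: P[∪_{i=1}^{33} A_i] ≤ Σ_i P[A_i] ≤ 33·p = 33·(1/33) = 1.
Numerically: 1 ≈ 1.000.
Is 1 < 1? NO.
Since the bound 1 is ≥ 1, the union bound is uninformative here; it does NOT by itself certify existence.

33·p = 1 ≈ 1.000; existence NOT certified by the union bound.


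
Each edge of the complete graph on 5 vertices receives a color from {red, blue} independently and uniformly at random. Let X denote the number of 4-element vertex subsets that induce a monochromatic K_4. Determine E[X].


Let X = Σ_S X_S over the C(5, 4) = 5 subsets S of size 4, where X_S = 1 if the K_4 on S is monochromatic.
For a fixed S, the K_4 on S has C(4, 2) = 6 edges. P[all 6 edges red] = (1/2)^6, and likewise for blue, so P[monochromatic] = 2·(1/2)^6 = 2^{1 − 6} = 1/32.
Summing: E[X] = C(5, 4) · 2^{1 − 6} = 5 · 1/32 = 5/32.
Numerically: E[X] ≈ 0.156.

E[X] = C(5,4)·2^(1−C(4,2)) = 5/32 ≈ 0.156.


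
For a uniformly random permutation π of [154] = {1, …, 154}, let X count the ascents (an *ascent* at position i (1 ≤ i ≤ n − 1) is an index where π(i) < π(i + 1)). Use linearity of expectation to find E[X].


Write X = Σ X_I over i = 1, …, 153, with X_I the indicator of one ascent.
There are 153 indicators.
For each fixed i, the pair (π(i), π(i+1)) is a uniformly random ordered pair of distinct values from {1, …, 154}; by symmetry P[π(i) < π(i+1)] = 1/2.
By linearity: E[X] = 153 · (1/2) = (154 − 1) · (1/2) = 153/2 ≈ 76.5000.

E[X] = 153/2 = 76.5000.


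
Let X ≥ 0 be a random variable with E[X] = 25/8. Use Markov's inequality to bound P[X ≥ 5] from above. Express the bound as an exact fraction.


μ = E[X] = 25/8, a = 5.
Markov: P[X ≥ 5] ≤ μ/a = (25/8)/5 = 5/8.
Numerically: ≈ 0.625.
(Since a = 5 > μ = 3.125, the bound 5/8 is < 1 and informative.)

P[X ≥ 5] ≤ 5/8 ≈ 0.625.


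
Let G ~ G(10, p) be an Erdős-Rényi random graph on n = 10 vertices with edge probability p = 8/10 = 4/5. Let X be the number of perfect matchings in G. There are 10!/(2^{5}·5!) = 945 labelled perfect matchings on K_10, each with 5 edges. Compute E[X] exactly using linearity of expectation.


K_10 has 10!/(2^{5}·5!) = 945 labelled perfect matchings.
For each such perfect matching H, let X_H = 1 if all 5 edges of H are present in G. Then P[X_H = 1] = p^{5} = (4/5)^{5} = 1024/3125.
By linearity of expectation: E[X] = Σ_H E[X_H] = 945 · p^{5} = 945 · 1024/3125 = 193536/625.
Numerically: E[X] ≈ 309.7.

E[X] = 945 · (4/5)^{5} = 193536/625 ≈ 309.7.


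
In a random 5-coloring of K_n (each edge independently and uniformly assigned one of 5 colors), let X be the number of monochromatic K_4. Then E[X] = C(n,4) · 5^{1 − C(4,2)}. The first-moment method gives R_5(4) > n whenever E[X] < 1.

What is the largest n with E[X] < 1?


We need C(n, 4) · 5^{1 − 6} < 1, i.e. C(n, 4) < 5^{6 − 1} = 3125.
Check values of n near the boundary:
  n = 15: C(15, 4) = 1365; 1365 < 3125? YES
  n = 16: C(16, 4) = 1820; 1820 < 3125? YES
  n = 17: C(17, 4) = 2380; 2380 < 3125? YES
  n = 18: C(18, 4) = 3060; 3060 < 3125? YES
  n = 19: C(19, 4) = 3876; 3876 < 3125? NO
  n = 20: C(20, 4) = 4845; 4845 < 3125? NO
The largest n with C(n, 4) < 3125 is n = 18 (where E[X] = 612/625 ≈ 0.9792). Hence R_5(4) > 18, i.e. R_5(4) ≥ 19.

Largest n = 18; hence R_5(4) > 18.


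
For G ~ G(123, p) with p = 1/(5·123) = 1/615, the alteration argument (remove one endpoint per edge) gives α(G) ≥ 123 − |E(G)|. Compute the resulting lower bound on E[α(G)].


E[|E(G)|] = C(123, 2)·p = 7503 · (1/615) = 61/5.
E[α(G)] ≥ n − E[|E(G)|] = 123 − 61/5 = 554/5.
Numerically: ≈ 110.800.
(This is only a lower bound; the true E[α(G)] may be larger.)

E[α(G)] ≥ 554/5 ≈ 110.800.


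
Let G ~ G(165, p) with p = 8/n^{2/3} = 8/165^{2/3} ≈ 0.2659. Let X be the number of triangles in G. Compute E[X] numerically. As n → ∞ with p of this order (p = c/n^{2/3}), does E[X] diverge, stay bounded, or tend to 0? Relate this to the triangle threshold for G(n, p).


Number of potential triangles: C(165, 3) = 735130.
Each occurs with probability p³ ≈ (0.2659)³ ≈ 1.880624e-02.
By linearity: E[X] = C(165, 3)·p³ ≈ 735130 · 1.880624e-02 ≈ 13825.0343.
Since α = 2/3 < 1, p = c/n^{2/3} ≫ 1/n is above the triangle threshold p ~ 1/n. Asymptotically E[X] ~ (c³/6)·n^{3(1−α)} = (8³/6)·n^{1} → ∞; triangles are abundant w.h.p.

E[X] ≈ 13825.0343; in regime p = Θ(1/n^{2/3}) E[X] diverges (above the triangle threshold p ~ 1/n).


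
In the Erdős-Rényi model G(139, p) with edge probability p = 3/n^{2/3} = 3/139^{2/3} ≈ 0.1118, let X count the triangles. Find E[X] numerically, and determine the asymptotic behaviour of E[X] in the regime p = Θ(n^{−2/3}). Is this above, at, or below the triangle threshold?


Number of potential triangles: C(139, 3) = 437989.
Each occurs with probability p³ ≈ (0.1118)³ ≈ 1.397443e-03.
By linearity: E[X] = C(139, 3)·p³ ≈ 437989 · 1.397443e-03 ≈ 612.0647.
Since α = 2/3 < 1, p = c/n^{2/3} ≫ 1/n is above the triangle threshold p ~ 1/n. Asymptotically E[X] ~ (c³/6)·n^{3(1−α)} = (3³/6)·n^{1} → ∞; triangles are abundant w.h.p.

E[X] ≈ 612.0647; in regime p = Θ(1/n^{2/3}) E[X] diverges (above the triangle threshold p ~ 1/n).


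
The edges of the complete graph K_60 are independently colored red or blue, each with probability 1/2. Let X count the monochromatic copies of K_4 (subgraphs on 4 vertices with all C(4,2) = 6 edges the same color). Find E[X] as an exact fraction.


Let X = Σ_S X_S over the C(60, 4) = 487635 subsets S of size 4, where X_S = 1 if the K_4 on S is monochromatic.
For a fixed S, the K_4 on S has C(4, 2) = 6 edges. P[all 6 edges red] = (1/2)^6, and likewise for blue, so P[monochromatic] = 2·(1/2)^6 = 2^{1 − 6} = 1/32.
Summing: E[X] = C(60, 4) · 2^{1 − 6} = 487635 · 1/32 = 487635/32.
Numerically: E[X] ≈ 15238.5938.

E[X] = C(60,4)·2^(1−C(4,2)) = 487635/32 ≈ 15238.5938.


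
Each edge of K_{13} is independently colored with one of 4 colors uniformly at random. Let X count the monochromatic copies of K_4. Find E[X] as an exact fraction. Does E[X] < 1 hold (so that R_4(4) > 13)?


E[X] = C(13, 4) · 4^{1 − 6} = 715 · 4^{−5} = 715/1024.
As a reduced fraction: E[X] = 715/1024 ≈ 0.698.
Is E[X] < 1? YES.
Since E[X] < 1, there exists a 4-coloring of K_{13} with no monochromatic K_4; hence R_4(4) > 13.

E[X] = 715/1024 ≈ 0.698; E[X] < 1, so R_4(4) > 13.


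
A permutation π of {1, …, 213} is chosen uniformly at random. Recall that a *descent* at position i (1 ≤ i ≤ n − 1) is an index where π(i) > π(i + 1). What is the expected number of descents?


Write X = Σ X_I over i = 1, …, 212, with X_I the indicator of one descent.
There are 212 indicators.
For each fixed i, the pair (π(i), π(i+1)) is a uniformly random ordered pair of distinct values from {1, …, 213}; by symmetry P[π(i) > π(i+1)] = 1/2.
By linearity: E[X] = 212 · (1/2) = (213 − 1) · (1/2) = 106 ≈ 106.000000.

E[X] = 106 = 106.000000.


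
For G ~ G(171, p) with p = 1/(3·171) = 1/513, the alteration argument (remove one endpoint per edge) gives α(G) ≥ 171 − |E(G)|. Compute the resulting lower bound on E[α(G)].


E[|E(G)|] = C(171, 2)·p = 14535 · (1/513) = 85/3.
E[α(G)] ≥ n − E[|E(G)|] = 171 − 85/3 = 428/3.
Numerically: ≈ 142.66667.
(This is only a lower bound; the true E[α(G)] may be larger.)

E[α(G)] ≥ 428/3 ≈ 142.66667.


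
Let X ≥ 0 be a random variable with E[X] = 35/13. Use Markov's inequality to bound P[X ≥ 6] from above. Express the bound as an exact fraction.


μ = E[X] = 35/13, a = 6.
Markov: P[X ≥ 6] ≤ μ/a = (35/13)/6 = 35/78.
Numerically: ≈ 0.449.
(Since a = 6 > μ = 2.692, the bound 35/78 is < 1 and informative.)

P[X ≥ 6] ≤ 35/78 ≈ 0.449.


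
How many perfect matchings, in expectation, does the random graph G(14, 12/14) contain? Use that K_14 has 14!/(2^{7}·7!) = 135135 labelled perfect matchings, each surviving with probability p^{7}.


K_14 has 14!/(2^{7}·7!) = 135135 labelled perfect matchings.
For each such perfect matching H, let X_H = 1 if all 7 edges of H are present in G. Then P[X_H = 1] = p^{7} = (6/7)^{7} = 279936/823543.
Summing the indicators: E[X] = Σ_H E[X_H] = 135135 · p^{7} = 135135 · 279936/823543 = 5404164480/117649.
Numerically: E[X] ≈ 4.593e+04.

E[X] = 135135 · (6/7)^{7} = 5404164480/117649 ≈ 4.593e+04.


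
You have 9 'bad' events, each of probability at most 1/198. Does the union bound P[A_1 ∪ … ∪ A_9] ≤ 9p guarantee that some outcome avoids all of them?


Union bound: P[∪_{i=1}^{9} A_i] ≤ Σ_i P[A_i] ≤ 9·p = 9·(1/198) = 1/22.
Numerically: 1/22 ≈ 0.04545.
Is 1/22 < 1? YES.
Since P[∪ A_i] ≤ 1/22 < 1, the complement has P[∩ A_i^c] ≥ 1 − 1/22 = 21/22 > 0, so some outcome avoids every A_i.

9·p = 1/22 ≈ 0.04545; existence CERTIFIED by the union bound.


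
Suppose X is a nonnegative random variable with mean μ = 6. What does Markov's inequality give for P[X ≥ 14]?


μ = E[X] = 6, a = 14.
Markov: P[X ≥ 14] ≤ μ/a = (6)/14 = 3/7.
Numerically: ≈ 0.4286.
(Since a = 14 > μ = 6.0000, the bound 3/7 is < 1 and informative.)

P[X ≥ 14] ≤ 3/7 ≈ 0.4286.


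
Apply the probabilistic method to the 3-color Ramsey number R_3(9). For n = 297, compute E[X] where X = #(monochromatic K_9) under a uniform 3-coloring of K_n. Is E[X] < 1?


E[X] = C(297, 9) · 3^{1 − 36} = 43842345008337645 · 3^{−35} = 43842345008337645/50031545098999707.
As a reduced fraction: E[X] = 14614115002779215/16677181699666569 ≈ 0.87629.
Is E[X] < 1? YES.
Since E[X] < 1, there exists a 3-coloring of K_{297} with no monochromatic K_9; hence R_3(9) > 297.

E[X] = 14614115002779215/16677181699666569 ≈ 0.87629; E[X] < 1, so R_3(9) > 297.


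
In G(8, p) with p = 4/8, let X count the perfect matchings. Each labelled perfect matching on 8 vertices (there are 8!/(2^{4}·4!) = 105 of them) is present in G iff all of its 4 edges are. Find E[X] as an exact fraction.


K_8 has 8!/(2^{4}·4!) = 105 labelled perfect matchings.
For each such perfect matching H, let X_H = 1 if all 4 edges of H are present in G. Then P[X_H = 1] = p^{4} = (1/2)^{4} = 1/16.
By linearity of expectation: E[X] = Σ_H E[X_H] = 105 · p^{4} = 105 · 1/16 = 105/16.
Numerically: E[X] ≈ 6.56.

E[X] = 105 · (1/2)^{4} = 105/16 ≈ 6.56.


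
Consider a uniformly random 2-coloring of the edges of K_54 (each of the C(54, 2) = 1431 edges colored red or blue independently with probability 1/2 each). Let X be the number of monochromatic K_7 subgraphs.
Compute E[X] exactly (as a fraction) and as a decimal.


Let X = Σ_S X_S over the C(54, 7) = 177100560 subsets S of size 7, where X_S = 1 if the K_7 on S is monochromatic.
For a fixed S, the K_7 on S has C(7, 2) = 21 edges. P[all 21 edges red] = (1/2)^21, and likewise for blue, so P[monochromatic] = 2·(1/2)^21 = 2^{1 − 21} = 1/1048576.
By linearity: E[X] = C(54, 7) · 2^{1 − 21} = 177100560 · 1/1048576 = 11068785/65536.
Numerically: E[X] ≈ 168.896.

E[X] = C(54,7)·2^(1−C(7,2)) = 11068785/65536 ≈ 168.896.


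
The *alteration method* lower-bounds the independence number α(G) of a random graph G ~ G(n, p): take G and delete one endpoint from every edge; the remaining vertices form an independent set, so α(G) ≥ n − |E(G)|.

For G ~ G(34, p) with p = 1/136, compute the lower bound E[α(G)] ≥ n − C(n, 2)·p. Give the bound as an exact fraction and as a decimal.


E[|E(G)|] = C(34, 2)·p = 561 · (1/136) = 33/8.
E[α(G)] ≥ n − E[|E(G)|] = 34 − 33/8 = 239/8.
Numerically: ≈ 29.87500.
(This is only a lower bound; the true E[α(G)] may be larger.)

E[α(G)] ≥ 239/8 ≈ 29.87500.


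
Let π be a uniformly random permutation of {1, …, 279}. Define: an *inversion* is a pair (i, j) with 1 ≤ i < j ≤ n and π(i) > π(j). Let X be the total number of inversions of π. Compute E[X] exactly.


Write X = Σ X_I over the C(279, 2) = 38781 pairs i < j, with X_I the indicator of one inversion.
There are 38781 indicators.
For each fixed pair i < j, the values π(i) and π(j) are two distinct elements of {1, …, 279} in uniformly random order; by symmetry P[π(i) > π(j)] = 1/2.
By linearity: E[X] = 38781 · (1/2) = C(279, 2) · (1/2) = 38781/2 = 38781/2 ≈ 19390.50000.

E[X] = 38781/2 = 19390.50000.


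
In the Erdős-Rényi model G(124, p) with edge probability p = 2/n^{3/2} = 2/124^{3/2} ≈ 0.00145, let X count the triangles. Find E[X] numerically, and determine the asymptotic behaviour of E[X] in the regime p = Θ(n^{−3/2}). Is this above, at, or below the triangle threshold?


Number of potential triangles: C(124, 3) = 310124.
Each occurs with probability p³ ≈ (0.00145)³ ≈ 3.03873e-09.
By linearity: E[X] = C(124, 3)·p³ ≈ 310124 · 3.03873e-09 ≈ 0.001.
Since α = 3/2 > 1, p = c/n^{3/2} = o(1/n) is below the triangle threshold p ~ 1/n. Asymptotically E[X] ~ (c³/6)·n^{3(1−α)} = (2³/6)·n^{-1.5} → 0, so by Markov's inequality G has no triangles w.h.p.

E[X] ≈ 0.001; in regime p = Θ(1/n^{3/2}) E[X] tends to 0 (below the triangle threshold p ~ 1/n).


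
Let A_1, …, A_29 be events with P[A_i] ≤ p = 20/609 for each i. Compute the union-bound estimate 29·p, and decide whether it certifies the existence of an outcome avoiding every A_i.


Union bound: P[∪_{i=1}^{29} A_i] ≤ Σ_i P[A_i] ≤ 29·p = 29·(20/609) = 20/21.
Numerically: 20/21 ≈ 0.9524.
Is 20/21 < 1? YES.
Since P[∪ A_i] ≤ 20/21 < 1, the complement has P[∩ A_i^c] ≥ 1 − 20/21 = 1/21 > 0, so some outcome avoids every A_i.

29·p = 20/21 ≈ 0.9524; existence CERTIFIED by the union bound.


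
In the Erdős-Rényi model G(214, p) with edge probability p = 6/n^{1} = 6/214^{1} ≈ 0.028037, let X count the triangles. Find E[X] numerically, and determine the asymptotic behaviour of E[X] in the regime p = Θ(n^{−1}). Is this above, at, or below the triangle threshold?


Number of potential triangles: C(214, 3) = 1610564.
Each occurs with probability p³ ≈ (0.028037)³ ≈ 2.2040043e-05.
By linearity: E[X] = C(214, 3)·p³ ≈ 1610564 · 2.2040043e-05 ≈ 35.49690.
Here α = 1, so p = 6/n is exactly at the triangle threshold p ~ 1/n. Asymptotically E[X] → c³/6 = 6³/6 = 36 ≈ 36.00000, a bounded constant. In this regime the triangle count is asymptotically Poisson(c³/6).

E[X] ≈ 35.49690; in regime p = Θ(1/n^{1}) E[X] stays bounded (at the triangle threshold p ~ 1/n).


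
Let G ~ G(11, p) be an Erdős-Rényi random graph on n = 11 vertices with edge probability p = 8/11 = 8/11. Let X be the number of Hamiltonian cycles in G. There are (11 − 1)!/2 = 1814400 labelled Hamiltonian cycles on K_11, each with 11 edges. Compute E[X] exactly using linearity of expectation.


K_11 has (11 − 1)!/2 = 1814400 labelled Hamiltonian cycles.
For each such Hamiltonian cycle H, let X_H = 1 if all 11 edges of H are present in G. Then P[X_H = 1] = p^{11} = (8/11)^{11} = 8589934592/285311670611.
Summing the indicators: E[X] = Σ_H E[X_H] = 1814400 · p^{11} = 1814400 · 8589934592/285311670611 = 15585577323724800/285311670611.
Numerically: E[X] ≈ 5.46e+04.

E[X] = 1814400 · (8/11)^{11} = 15585577323724800/285311670611 ≈ 5.46e+04.


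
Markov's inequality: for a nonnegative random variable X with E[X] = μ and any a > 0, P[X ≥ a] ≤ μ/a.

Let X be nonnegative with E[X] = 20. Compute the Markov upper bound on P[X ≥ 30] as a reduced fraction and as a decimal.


μ = E[X] = 20, a = 30.
Markov: P[X ≥ 30] ≤ μ/a = (20)/30 = 2/3.
Numerically: ≈ 0.6667.
(Since a = 30 > μ = 20.0000, the bound 2/3 is < 1 and informative.)

P[X ≥ 30] ≤ 2/3 ≈ 0.6667.


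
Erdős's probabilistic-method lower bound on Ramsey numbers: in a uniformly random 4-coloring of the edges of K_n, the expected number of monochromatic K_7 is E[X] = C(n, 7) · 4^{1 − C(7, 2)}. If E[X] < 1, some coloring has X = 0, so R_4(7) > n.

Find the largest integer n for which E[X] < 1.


We need C(n, 7) · 4^{1 − 21} < 1, i.e. C(n, 7) < 4^{21 − 1} = 1099511627776.
Check values of n near the boundary:
  n = 176: C(176, 7) = 919790691600; 919790691600 < 1099511627776? YES
  n = 177: C(177, 7) = 957664425960; 957664425960 < 1099511627776? YES
  n = 178: C(178, 7) = 996867063280; 996867063280 < 1099511627776? YES
  n = 179: C(179, 7) = 1037437234460; 1037437234460 < 1099511627776? YES
  n = 180: C(180, 7) = 1079414463600; 1079414463600 < 1099511627776? YES
  n = 181: C(181, 7) = 1122839183400; 1122839183400 < 1099511627776? NO
  n = 182: C(182, 7) = 1167752750736; 1167752750736 < 1099511627776? NO
  n = 183: C(183, 7) = 1214197462413; 1214197462413 < 1099511627776? NO
The largest n with C(n, 7) < 1099511627776 is n = 180 (where E[X] = 67463403975/68719476736 ≈ 0.982). Hence R_4(7) > 180, i.e. R_4(7) ≥ 181.

Largest n = 180; hence R_4(7) > 180.


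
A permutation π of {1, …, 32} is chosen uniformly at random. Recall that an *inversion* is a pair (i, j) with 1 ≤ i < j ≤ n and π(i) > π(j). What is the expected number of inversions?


Write X = Σ X_I over the C(32, 2) = 496 pairs i < j, with X_I the indicator of one inversion.
There are 496 indicators.
For each fixed pair i < j, the values π(i) and π(j) are two distinct elements of {1, …, 32} in uniformly random order; by symmetry P[π(i) > π(j)] = 1/2.
By linearity: E[X] = 496 · (1/2) = C(32, 2) · (1/2) = 496/2 = 248 ≈ 248.0000.

E[X] = 248 = 248.0000.


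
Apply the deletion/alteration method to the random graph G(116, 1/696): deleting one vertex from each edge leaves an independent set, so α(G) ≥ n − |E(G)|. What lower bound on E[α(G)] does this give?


E[|E(G)|] = C(116, 2)·p = 6670 · (1/696) = 115/12.
E[α(G)] ≥ n − E[|E(G)|] = 116 − 115/12 = 1277/12.
Numerically: ≈ 106.41667.
(This is only a lower bound; the true E[α(G)] may be larger.)

E[α(G)] ≥ 1277/12 ≈ 106.41667.


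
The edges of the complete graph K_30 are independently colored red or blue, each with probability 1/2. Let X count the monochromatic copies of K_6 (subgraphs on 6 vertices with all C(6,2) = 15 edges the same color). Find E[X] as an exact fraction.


Let X = Σ_S X_S over the C(30, 6) = 593775 subsets S of size 6, where X_S = 1 if the K_6 on S is monochromatic.
For a fixed S, the K_6 on S has C(6, 2) = 15 edges. P[all 15 edges red] = (1/2)^15, and likewise for blue, so P[monochromatic] = 2·(1/2)^15 = 2^{1 − 15} = 1/16384.
By linearity: E[X] = C(30, 6) · 2^{1 − 15} = 593775 · 1/16384 = 593775/16384.
Numerically: E[X] ≈ 36.2411.

E[X] = C(30,6)·2^(1−C(6,2)) = 593775/16384 ≈ 36.2411.


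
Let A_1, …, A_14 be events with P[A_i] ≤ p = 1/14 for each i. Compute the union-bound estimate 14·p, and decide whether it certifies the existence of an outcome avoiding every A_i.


Union bound: P[∪_{i=1}^{14} A_i] ≤ Σ_i P[A_i] ≤ 14·p = 14·(1/14) = 1.
Numerically: 1 ≈ 1.000000.
Is 1 < 1? NO.
Since the bound 1 is ≥ 1, the union bound is uninformative here; it does NOT by itself certify existence.

14·p = 1 ≈ 1.000000; existence NOT certified by the union bound.


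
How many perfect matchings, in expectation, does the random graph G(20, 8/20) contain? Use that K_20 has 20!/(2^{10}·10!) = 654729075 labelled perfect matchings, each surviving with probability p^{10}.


K_20 has 20!/(2^{10}·10!) = 654729075 labelled perfect matchings.
For each such perfect matching H, let X_H = 1 if all 10 edges of H are present in G. Then P[X_H = 1] = p^{10} = (2/5)^{10} = 1024/9765625.
By linearity of expectation: E[X] = Σ_H E[X_H] = 654729075 · p^{10} = 654729075 · 1024/9765625 = 26817702912/390625.
Numerically: E[X] ≈ 6.865e+04.

E[X] = 654729075 · (2/5)^{10} = 26817702912/390625 ≈ 6.865e+04.


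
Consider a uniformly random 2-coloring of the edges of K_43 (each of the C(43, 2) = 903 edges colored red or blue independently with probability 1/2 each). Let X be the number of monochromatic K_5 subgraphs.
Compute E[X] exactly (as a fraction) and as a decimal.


Let X = Σ_S X_S over the C(43, 5) = 962598 subsets S of size 5, where X_S = 1 if the K_5 on S is monochromatic.
For a fixed S, the K_5 on S has C(5, 2) = 10 edges. P[all 10 edges red] = (1/2)^10, and likewise for blue, so P[monochromatic] = 2·(1/2)^10 = 2^{1 − 10} = 1/512.
Summing: E[X] = C(43, 5) · 2^{1 − 10} = 962598 · 1/512 = 481299/256.
Numerically: E[X] ≈ 1880.074.

E[X] = C(43,5)·2^(1−C(5,2)) = 481299/256 ≈ 1880.074.


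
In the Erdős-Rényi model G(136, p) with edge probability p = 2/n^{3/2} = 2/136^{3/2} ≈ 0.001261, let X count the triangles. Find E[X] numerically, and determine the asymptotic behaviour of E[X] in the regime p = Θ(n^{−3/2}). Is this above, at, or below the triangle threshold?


Number of potential triangles: C(136, 3) = 410040.
Each occurs with probability p³ ≈ (0.001261)³ ≈ 2.0052333e-09.
By linearity: E[X] = C(136, 3)·p³ ≈ 410040 · 2.0052333e-09 ≈ 0.00082.
Since α = 3/2 > 1, p = c/n^{3/2} = o(1/n) is below the triangle threshold p ~ 1/n. Asymptotically E[X] ~ (c³/6)·n^{3(1−α)} = (2³/6)·n^{-1.5} → 0, so by Markov's inequality G has no triangles w.h.p.

E[X] ≈ 0.00082; in regime p = Θ(1/n^{3/2}) E[X] tends to 0 (below the triangle threshold p ~ 1/n).


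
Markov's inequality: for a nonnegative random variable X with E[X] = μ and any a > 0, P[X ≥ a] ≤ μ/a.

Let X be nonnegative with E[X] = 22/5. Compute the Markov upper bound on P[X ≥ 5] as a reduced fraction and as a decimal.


μ = E[X] = 22/5, a = 5.
Markov: P[X ≥ 5] ≤ μ/a = (22/5)/5 = 22/25.
Numerically: ≈ 0.88000.
(Since a = 5 > μ = 4.40000, the bound 22/25 is < 1 and informative.)

P[X ≥ 5] ≤ 22/25 ≈ 0.88000.


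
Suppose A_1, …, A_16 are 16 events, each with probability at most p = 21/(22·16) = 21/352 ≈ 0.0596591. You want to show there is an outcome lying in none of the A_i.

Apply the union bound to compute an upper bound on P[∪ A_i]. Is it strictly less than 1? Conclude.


Union bound: P[∪_{i=1}^{16} A_i] ≤ Σ_i P[A_i] ≤ 16·p = 16·(21/352) = 21/22.
Numerically: 21/22 ≈ 0.9545455.
Is 21/22 < 1? YES.
Since P[∪ A_i] ≤ 21/22 < 1, the complement has P[∩ A_i^c] ≥ 1 − 21/22 = 1/22 > 0, so some outcome avoids every A_i.

16·p = 21/22 ≈ 0.9545455; existence CERTIFIED by the union bound.


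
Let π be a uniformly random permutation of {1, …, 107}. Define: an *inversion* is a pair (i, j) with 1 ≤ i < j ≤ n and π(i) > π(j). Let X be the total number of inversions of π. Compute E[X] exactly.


Write X = Σ X_I over the C(107, 2) = 5671 pairs i < j, with X_I the indicator of one inversion.
There are 5671 indicators.
For each fixed pair i < j, the values π(i) and π(j) are two distinct elements of {1, …, 107} in uniformly random order; by symmetry P[π(i) > π(j)] = 1/2.
By linearity: E[X] = 5671 · (1/2) = C(107, 2) · (1/2) = 5671/2 = 5671/2 ≈ 2835.500000.

E[X] = 5671/2 = 2835.500000.


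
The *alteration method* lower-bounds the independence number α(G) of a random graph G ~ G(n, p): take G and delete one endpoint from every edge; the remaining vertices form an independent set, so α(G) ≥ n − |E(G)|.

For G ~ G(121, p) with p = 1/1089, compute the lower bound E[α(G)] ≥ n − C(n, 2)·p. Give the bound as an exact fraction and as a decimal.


E[|E(G)|] = C(121, 2)·p = 7260 · (1/1089) = 20/3.
E[α(G)] ≥ n − E[|E(G)|] = 121 − 20/3 = 343/3.
Numerically: ≈ 114.333333.
(This is only a lower bound; the true E[α(G)] may be larger.)

E[α(G)] ≥ 343/3 ≈ 114.333333.


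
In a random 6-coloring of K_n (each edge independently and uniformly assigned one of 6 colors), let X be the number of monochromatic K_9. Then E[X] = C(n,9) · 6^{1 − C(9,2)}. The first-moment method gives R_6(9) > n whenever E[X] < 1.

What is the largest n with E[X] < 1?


We need C(n, 9) · 6^{1 − 36} < 1, i.e. C(n, 9) < 6^{36 − 1} = 1719070799748422591028658176.
Check values of n near the boundary:
  n = 4406: C(4406, 9) = 1710356485221788389505285700; 1710356485221788389505285700 < 1719070799748422591028658176? YES
  n = 4407: C(4407, 9) = 1713856532599459170657070050; 1713856532599459170657070050 < 1719070799748422591028658176? YES
  n = 4408: C(4408, 9) = 1717362945146264156457459600; 1717362945146264156457459600 < 1719070799748422591028658176? YES
  n = 4409: C(4409, 9) = 1720875732988608787686577131; 1720875732988608787686577131 < 1719070799748422591028658176? NO
  n = 4410: C(4410, 9) = 1724394906266704102180823710; 1724394906266704102180823710 < 1719070799748422591028658176? NO
The largest n with C(n, 9) < 1719070799748422591028658176 is n = 4408 (where E[X] = 35778394690547169926197075/35813974994758803979763712 ≈ 0.999007). Hence R_6(9) > 4408, i.e. R_6(9) ≥ 4409.

Largest n = 4408; hence R_6(9) > 4408.


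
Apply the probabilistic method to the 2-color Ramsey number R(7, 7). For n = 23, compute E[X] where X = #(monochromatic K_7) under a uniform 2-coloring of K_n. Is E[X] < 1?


E[X] = C(23, 7) · 2^{1 − 21} = 245157 · 2^{−20} = 245157/1048576.
As a reduced fraction: E[X] = 245157/1048576 ≈ 0.23380.
Is E[X] < 1? YES.
Since E[X] < 1, there exists a 2-coloring of K_{23} with no monochromatic K_7; hence R(7, 7) > 23.

E[X] = 245157/1048576 ≈ 0.23380; E[X] < 1, so R(7, 7) > 23.


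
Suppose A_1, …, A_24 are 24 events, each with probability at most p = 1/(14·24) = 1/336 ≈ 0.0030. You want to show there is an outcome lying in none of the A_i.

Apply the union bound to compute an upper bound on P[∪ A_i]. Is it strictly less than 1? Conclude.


Union bound: P[∪_{i=1}^{24} A_i] ≤ Σ_i P[A_i] ≤ 24·p = 24·(1/336) = 1/14.
Numerically: 1/14 ≈ 0.0714.
Is 1/14 < 1? YES.
Since P[∪ A_i] ≤ 1/14 < 1, the complement has P[∩ A_i^c] ≥ 1 − 1/14 = 13/14 > 0, so some outcome avoids every A_i.

24·p = 1/14 ≈ 0.0714; existence CERTIFIED by the union bound.


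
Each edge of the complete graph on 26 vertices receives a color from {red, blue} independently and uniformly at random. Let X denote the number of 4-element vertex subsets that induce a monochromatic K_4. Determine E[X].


Let X = Σ_S X_S over the C(26, 4) = 14950 subsets S of size 4, where X_S = 1 if the K_4 on S is monochromatic.
For a fixed S, the K_4 on S has C(4, 2) = 6 edges. P[all 6 edges red] = (1/2)^6, and likewise for blue, so P[monochromatic] = 2·(1/2)^6 = 2^{1 − 6} = 1/32.
By linearity of expectation: E[X] = C(26, 4) · 2^{1 − 6} = 14950 · 1/32 = 7475/16.
Numerically: E[X] ≈ 467.188.

E[X] = C(26,4)·2^(1−C(4,2)) = 7475/16 ≈ 467.188.


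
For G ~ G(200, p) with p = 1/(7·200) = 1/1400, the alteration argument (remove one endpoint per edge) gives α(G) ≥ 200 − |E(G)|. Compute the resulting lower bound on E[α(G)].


E[|E(G)|] = C(200, 2)·p = 19900 · (1/1400) = 199/14.
E[α(G)] ≥ n − E[|E(G)|] = 200 − 199/14 = 2601/14.
Numerically: ≈ 185.7857.
(This is only a lower bound; the true E[α(G)] may be larger.)

E[α(G)] ≥ 2601/14 ≈ 185.7857.


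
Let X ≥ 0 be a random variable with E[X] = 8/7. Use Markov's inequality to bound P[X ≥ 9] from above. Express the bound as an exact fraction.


μ = E[X] = 8/7, a = 9.
Markov: P[X ≥ 9] ≤ μ/a = (8/7)/9 = 8/63.
Numerically: ≈ 0.1270.
(Since a = 9 > μ = 1.1429, the bound 8/63 is < 1 and informative.)

P[X ≥ 9] ≤ 8/63 ≈ 0.1270.


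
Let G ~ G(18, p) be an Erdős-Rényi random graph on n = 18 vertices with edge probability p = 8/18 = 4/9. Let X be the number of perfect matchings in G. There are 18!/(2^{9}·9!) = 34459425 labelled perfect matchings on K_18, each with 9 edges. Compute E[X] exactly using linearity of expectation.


K_18 has 18!/(2^{9}·9!) = 34459425 labelled perfect matchings.
For each such perfect matching H, let X_H = 1 if all 9 edges of H are present in G. Then P[X_H = 1] = p^{9} = (4/9)^{9} = 262144/387420489.
Summing the indicators: E[X] = Σ_H E[X_H] = 34459425 · p^{9} = 34459425 · 262144/387420489 = 111522611200/4782969.
Numerically: E[X] ≈ 23317.

E[X] = 34459425 · (4/9)^{9} = 111522611200/4782969 ≈ 23317.


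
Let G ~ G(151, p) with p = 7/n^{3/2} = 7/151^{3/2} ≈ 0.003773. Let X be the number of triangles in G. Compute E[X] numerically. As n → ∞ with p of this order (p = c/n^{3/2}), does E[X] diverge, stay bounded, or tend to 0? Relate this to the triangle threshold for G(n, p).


Number of potential triangles: C(151, 3) = 562475.
Each occurs with probability p³ ≈ (0.003773)³ ≈ 5.369055e-08.
By linearity: E[X] = C(151, 3)·p³ ≈ 562475 · 5.369055e-08 ≈ 0.0302.
Since α = 3/2 > 1, p = c/n^{3/2} = o(1/n) is below the triangle threshold p ~ 1/n. Asymptotically E[X] ~ (c³/6)·n^{3(1−α)} = (7³/6)·n^{-1.5} → 0, so by Markov's inequality G has no triangles w.h.p.

E[X] ≈ 0.0302; in regime p = Θ(1/n^{3/2}) E[X] tends to 0 (below the triangle threshold p ~ 1/n).


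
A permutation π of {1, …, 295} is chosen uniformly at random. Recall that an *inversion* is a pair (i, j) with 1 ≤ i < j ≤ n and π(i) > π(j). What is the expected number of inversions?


Write X = Σ X_I over the C(295, 2) = 43365 pairs i < j, with X_I the indicator of one inversion.
There are 43365 indicators.
For each fixed pair i < j, the values π(i) and π(j) are two distinct elements of {1, …, 295} in uniformly random order; by symmetry P[π(i) > π(j)] = 1/2.
By linearity: E[X] = 43365 · (1/2) = C(295, 2) · (1/2) = 43365/2 = 43365/2 ≈ 21682.500000.

E[X] = 43365/2 = 21682.500000.


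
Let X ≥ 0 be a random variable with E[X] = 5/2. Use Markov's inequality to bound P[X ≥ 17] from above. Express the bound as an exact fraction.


μ = E[X] = 5/2, a = 17.
Markov: P[X ≥ 17] ≤ μ/a = (5/2)/17 = 5/34.
Numerically: ≈ 0.147.
(Since a = 17 > μ = 2.500, the bound 5/34 is < 1 and informative.)

P[X ≥ 17] ≤ 5/34 ≈ 0.147.


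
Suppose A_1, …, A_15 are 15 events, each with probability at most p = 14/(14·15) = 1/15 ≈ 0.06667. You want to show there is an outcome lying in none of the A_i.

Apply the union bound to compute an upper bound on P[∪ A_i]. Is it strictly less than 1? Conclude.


Union bound: P[∪_{i=1}^{15} A_i] ≤ Σ_i P[A_i] ≤ 15·p = 15·(1/15) = 1.
Numerically: 1 ≈ 1.00000.
Is 1 < 1? NO.
Since the bound 1 is ≥ 1, the union bound is uninformative here; it does NOT by itself certify existence.

15·p = 1 ≈ 1.00000; existence NOT certified by the union bound.


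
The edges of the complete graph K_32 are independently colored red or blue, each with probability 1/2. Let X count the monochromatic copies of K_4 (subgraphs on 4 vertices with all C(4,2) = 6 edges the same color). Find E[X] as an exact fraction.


Let X = Σ_S X_S over the C(32, 4) = 35960 subsets S of size 4, where X_S = 1 if the K_4 on S is monochromatic.
For a fixed S, the K_4 on S has C(4, 2) = 6 edges. P[all 6 edges red] = (1/2)^6, and likewise for blue, so P[monochromatic] = 2·(1/2)^6 = 2^{1 − 6} = 1/32.
By linearity of expectation: E[X] = C(32, 4) · 2^{1 − 6} = 35960 · 1/32 = 4495/4.
Numerically: E[X] ≈ 1123.75000.

E[X] = C(32,4)·2^(1−C(4,2)) = 4495/4 ≈ 1123.75000.


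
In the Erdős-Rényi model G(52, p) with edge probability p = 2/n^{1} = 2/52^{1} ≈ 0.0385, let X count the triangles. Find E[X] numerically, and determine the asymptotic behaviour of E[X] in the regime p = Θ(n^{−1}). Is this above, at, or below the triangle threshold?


Number of potential triangles: C(52, 3) = 22100.
Each occurs with probability p³ ≈ (0.0385)³ ≈ 5.68958e-05.
By linearity: E[X] = C(52, 3)·p³ ≈ 22100 · 5.68958e-05 ≈ 1.257.
Here α = 1, so p = 2/n is exactly at the triangle threshold p ~ 1/n. Asymptotically E[X] → c³/6 = 2³/6 = 4/3 ≈ 1.333, a bounded constant. In this regime the triangle count is asymptotically Poisson(c³/6).

E[X] ≈ 1.257; in regime p = Θ(1/n^{1}) E[X] stays bounded (at the triangle threshold p ~ 1/n).


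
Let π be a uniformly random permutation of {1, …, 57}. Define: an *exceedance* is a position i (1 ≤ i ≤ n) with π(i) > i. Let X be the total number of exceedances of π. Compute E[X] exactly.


Write X = Σ_{i=1}^{57} X_i, where X_i = 1_{π(i) > i}.
For each fixed i, π(i) is uniform over {1, …, 57} (marginal of a uniform permutation), so P[π(i) > i] = (n − i)/n. Summing: Σ_{i=1}^{57} (n − i)/n = (0 + 1 + … + 56)/57 = 57(57 − 1)/(2·57) = (57 − 1)/2.
Hence E[X] = Σ_{i=1}^{57} (57 − i)/57 = 28 ≈ 28.00000.

E[X] = 28 = 28.00000.
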